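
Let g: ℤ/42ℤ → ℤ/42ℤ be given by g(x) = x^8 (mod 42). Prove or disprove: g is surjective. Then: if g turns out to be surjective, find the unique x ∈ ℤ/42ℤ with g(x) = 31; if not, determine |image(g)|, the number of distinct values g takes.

g(4): Repeated squaring mod 42: 4^1 ≡ 4, 4^2 ≡ 4² = 16, 4^4 ≡ 16² = 256 ≡ 4, 4^8 ≡ 4² = 16. So 4^8 ≡ 16 (mod 42).
g(10): Repeated squaring mod 42: 10^1 ≡ 10, 10^2 ≡ 10² = 100 ≡ 16, 10^4 ≡ 16² = 256 ≡ 4, 10^8 ≡ 4² = 16. So 10^8 ≡ 16 (mod 42).
So g(4) = g(10) = 16 while 4 ≠ 10, therefore g is not injective.
A non-injective map from the 42-element set ℤ/42ℤ to itself takes at most 41 distinct values, so it cannot be surjective. Therefore g is not surjective.
Since g is not surjective, we determine |image(g)|. Computing x^8 mod 42 for each x (by repeated squaring, reducing mod 42 at every step), the values g(0), g(1), …, g(41) are: 0, 1, 4, 9, 16, 25, 36, 7, 22, 39, 16, 37, 18, 1, 28, 15, 4, 37, 30, 25, 22, 21, 22, 25, 30, 37, 4, 15, 28, 1, 18, 37, 16, 39, 22, 7, 36, 25, 16, 9, 4, 1.
The distinct values are {0, 1, 4, 7, 9, 15, 16, 18, 21, 22, 25, 28, 30, 36, 37, 39}; there are 16 of them.

16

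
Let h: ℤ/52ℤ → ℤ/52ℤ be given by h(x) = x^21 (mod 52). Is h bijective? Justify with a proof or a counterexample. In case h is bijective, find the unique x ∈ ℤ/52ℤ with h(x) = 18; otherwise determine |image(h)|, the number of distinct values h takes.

15

h(2): Repeated squaring mod 52: 2^1 ≡ 2, 2^2 ≡ 2² = 4, 2^4 ≡ 4² = 16, 2^8 ≡ 16² = 256 ≡ 48, 2^16 ≡ 48² = 2304 ≡ 16. Since 21 = 16 + 4 + 1, 2^21 ≡ 16·16·2: 16·16 = 256 ≡ 48, then 48·2 = 96 ≡ 44. So 2^21 ≡ 44 (mod 52).
h(6): Repeated squaring mod 52: 6^1 ≡ 6, 6^2 ≡ 6² = 36, 6^4 ≡ 36² = 1296 ≡ 48, 6^8 ≡ 48² = 2304 ≡ 16, 6^16 ≡ 16² = 256 ≡ 48. Since 21 = 16 + 4 + 1, 6^21 ≡ 48·48·6: 48·48 = 2304 ≡ 16, then 16·6 = 96 ≡ 44. So 6^21 ≡ 44 (mod 52).
So h(2) = h(6) = 44 while 2 ≠ 6, thus h is not injective, hence not bijective.
Since h is not bijective, we determine |image(h)|. Computing x^21 mod 52 for each x (by repeated squaring, reducing mod 52 at every step), the values h(0), h(1), …, h(51) are: 0, 1, 44, 27, 12, 5, 44, 47, 8, 1, 12, 47, 12, 13, 40, 31, 40, 25, 44, 31, 8, 21, 40, 51, 8, 25, 0, 27, 44, 1, 12, 31, 44, 21, 8, 27, 12, 21, 12, 39, 40, 5, 40, 51, 44, 5, 8, 47, 40, 25, 8, 51.
The distinct values are {0, 1, 5, 8, 12, 13, 21, 25, 27, 31, 39, 40, 44, 47, 51}; there are 15 of them.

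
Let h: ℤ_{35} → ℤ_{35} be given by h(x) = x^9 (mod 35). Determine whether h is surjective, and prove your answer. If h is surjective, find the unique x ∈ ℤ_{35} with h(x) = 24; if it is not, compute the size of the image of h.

h(4): Repeated squaring mod 35: 4^1 ≡ 4, 4^2 ≡ 4² = 16, 4^4 ≡ 16² = 256 ≡ 11, 4^8 ≡ 11² = 121 ≡ 16. Since 9 = 8 + 1, 4^9 ≡ 16·4: 16·4 = 64 ≡ 29. So 4^9 ≡ 29 (mod 35).
h(9): Repeated squaring mod 35: 9^1 ≡ 9, 9^2 ≡ 9² = 81 ≡ 11, 9^4 ≡ 11² = 121 ≡ 16, 9^8 ≡ 16² = 256 ≡ 11. Since 9 = 8 + 1, 9^9 ≡ 11·9: 11·9 = 99 ≡ 29. So 9^9 ≡ 29 (mod 35).
So h(4) = h(9) = 29 while 4 ≠ 9, so h is not injective.
A non-injective map from the 35-element set ℤ_{35} to itself takes at most 34 distinct values, so it cannot be surjective. Hence h is not surjective.
Since h is not surjective, we determine |image(h)|. Computing x^9 mod 35 for each x (by repeated squaring, reducing mod 35 at every step), the values h(0), h(1), …, h(34) are: 0, 1, 22, 13, 29, 20, 6, 7, 8, 29, 20, 1, 27, 13, 14, 15, 1, 27, 8, 34, 20, 21, 22, 8, 34, 15, 6, 27, 28, 29, 15, 6, 22, 13, 34.
The distinct values are {0, 1, 6, 7, 8, 13, 14, 15, 20, 21, 22, 27, 28, 29, 34}; there are 15 of them.

15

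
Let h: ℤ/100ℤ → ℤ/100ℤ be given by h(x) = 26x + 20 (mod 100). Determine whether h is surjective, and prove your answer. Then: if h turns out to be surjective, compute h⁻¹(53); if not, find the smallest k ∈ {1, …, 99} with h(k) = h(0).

50

Recall: surjectivity means every element of the codomain has a preimage under h.
Since gcd(26, 100) = 2, we have 26x ≡ 0 (mod 2) for all x, so h(x) ≡ 0 (mod 2).
But 1 ≢ 0 (mod 2), so 1 ∈ ℤ/100ℤ has no preimage. Therefore h is not surjective.
Since h is not surjective, we find the least positive k with h(k) = h(0): this means 26k ≡ 0 (mod 100), i.e. 100 ∣ 26k. Since gcd(26, 100) = 2, dividing through by 2 this holds exactly when 50 ∣ 13k, and as gcd(13, 50) = 1, exactly when 50 ∣ k.
The smallest positive such k is 50.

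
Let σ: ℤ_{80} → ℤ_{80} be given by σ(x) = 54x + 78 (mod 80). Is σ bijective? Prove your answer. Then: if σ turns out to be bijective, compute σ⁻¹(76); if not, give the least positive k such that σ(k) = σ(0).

40

We have gcd(54, 80) = 2 > 1. Taking x_1 = 0 and x_2 = 40: σ(0) = 78 and σ(40) = 54·40 + 78 = 2238 ≡ 78 (mod 80).
So σ(0) = σ(40) while 0 ≠ 40, thus σ is not injective, hence not bijective.
Since σ is not bijective, we find the least positive k with σ(k) = σ(0): this means 54k ≡ 0 (mod 80), i.e. 80 ∣ 54k. Since gcd(54, 80) = 2, dividing through by 2 this holds exactly when 40 ∣ 27k, and as gcd(27, 40) = 1, exactly when 40 ∣ k.
The smallest positive such k is 40.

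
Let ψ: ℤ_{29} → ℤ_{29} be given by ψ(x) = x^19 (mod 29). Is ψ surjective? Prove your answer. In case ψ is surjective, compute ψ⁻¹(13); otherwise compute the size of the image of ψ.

Since 29 is prime, the nonzero elements of ℤ_{29} form a cyclic group of order 28.
As gcd(19, 28) = 1, raising to the 19th power is a bijection on this group: if x_1^19 ≡ x_2^19 then (x_1x_2^{−1})^19 = 1, and the only element of order dividing gcd(19, 28) = 1 is 1, so x_1 = x_2.
With ψ(0) = 0 this makes ψ injective on all of ℤ_{29}, hence bijective (finite equal-size domain and codomain). In particular ψ is surjective.
Since ψ is surjective, we find the preimage of 13. The inverse of x ↦ x^19 on (ℤ_{29})^× is x ↦ x^3, because 19·3 = 57 = 2·28 + 1 ≡ 1 (mod 28) and x^{28} = 1 for x ≠ 0 (Fermat). So ψ⁻¹(13) = 13^3 mod 29.
Repeated squaring mod 29: 13^1 ≡ 13, 13^2 ≡ 13² = 169 ≡ 24. Since 3 = 2 + 1, 13^3 ≡ 24·13: 24·13 = 312 ≡ 22. So 13^3 ≡ 22 (mod 29).
Hence ψ⁻¹(13) = 22.

22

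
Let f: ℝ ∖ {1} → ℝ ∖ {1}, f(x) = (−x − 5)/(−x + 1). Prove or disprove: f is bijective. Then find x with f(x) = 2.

7

Suppose f(u) = f(v). Cross-multiplying: (−u − 5)(−v + 1) = (−v − 5)(−u + 1).
Expanding both sides and cancelling the symmetric terms leaves −6·(u − v) = 0. Since −6 ≠ 0, u = v. So f is injective.
For any y ≠ 1, solving y(−x + 1) = −x − 5 for x gives a well-defined x ≠ 1. So f is surjective.
Thus f is bijective.
Solving f(x) = 2: cross-multiplying gives −x − 5 = 2(−x + 1), which rearranges to 1x = 7, so x = 7.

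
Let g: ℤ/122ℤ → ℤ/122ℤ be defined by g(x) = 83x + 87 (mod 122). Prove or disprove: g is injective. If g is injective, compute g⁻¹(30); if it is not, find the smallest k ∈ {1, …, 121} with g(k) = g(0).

39

If g(x_1) = g(x_2), then 83x_1 ≡ 83x_2 (mod 122). Because gcd(83, 122) = 1, we may cancel 83 to get x_1 ≡ x_2 (mod 122).
So g is injective.
We now compute 83⁻¹ mod 122 explicitly. Euclid's algorithm: 122 = 1·83 + 39, 83 = 2·39 + 5, 39 = 7·5 + 4, 5 = 1·4 + 1; back-substituting gives 1 = 25·83 − 17·122, so 83⁻¹ ≡ 25 (mod 122).
Since g is injective, we compute g⁻¹(30): solve 83x + 87 ≡ 30 (mod 122), i.e. 83x ≡ 65 (mod 122).
Multiplying by 83⁻¹ = 25 gives x ≡ 25·65 = 1625 = 13·122 + 39 ≡ 39 (mod 122).
Check: g(39) = 83·39 + 87 = 3324 = 27·122 + 30 ≡ 30 (mod 122).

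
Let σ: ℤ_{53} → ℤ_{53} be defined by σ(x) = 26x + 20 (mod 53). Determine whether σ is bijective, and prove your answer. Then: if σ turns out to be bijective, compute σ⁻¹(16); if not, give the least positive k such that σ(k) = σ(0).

8

If σ(x_1) = σ(x_2), then 26x_1 ≡ 26x_2 (mod 53). Because gcd(26, 53) = 1, we may cancel 26 to get x_1 ≡ x_2 (mod 53).
We now compute 26⁻¹ mod 53 explicitly. Euclid's algorithm: 53 = 2·26 + 1; back-substituting gives 1 = 51·26 − 25·53, so 26⁻¹ ≡ 51 (mod 53).
Then y ↦ 51(y − 20) is a two-sided inverse to σ, so every y ∈ ℤ_{53} has a preimage.
Therefore σ is bijective.
Since σ is bijective, we find σ⁻¹(16): we need 26x ≡ 16 − 20 ≡ 49 (mod 53). Using 26⁻¹ = 51: x ≡ 51·49 = 2499 = 47·53 + 8, so x = 8.
Check: σ(8) = 26·8 + 20 = 228 = 4·53 + 16 ≡ 16 (mod 53).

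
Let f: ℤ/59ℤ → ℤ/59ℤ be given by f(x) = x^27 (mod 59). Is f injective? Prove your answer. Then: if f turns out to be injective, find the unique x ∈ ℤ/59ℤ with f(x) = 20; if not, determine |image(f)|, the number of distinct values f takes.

48

Since 59 is prime, the nonzero elements of ℤ/59ℤ form a cyclic group of order 58.
As gcd(27, 58) = 1, raising to the 27th power is a bijection on this group: if x_1^27 ≡ x_2^27 then (x_1x_2^{−1})^27 = 1, and the only element of order dividing gcd(27, 58) = 1 is 1, so x_1 = x_2.
With f(0) = 0 this makes f injective on all of ℤ/59ℤ, hence bijective (finite equal-size domain and codomain). In particular f is injective.
Since f is injective, we find the preimage of 20. The inverse of x ↦ x^27 on (ℤ/59ℤ)^× is x ↦ x^43, because 27·43 = 1161 = 20·58 + 1 ≡ 1 (mod 58) and x^{58} = 1 for x ≠ 0 (Fermat). So f⁻¹(20) = 20^43 mod 59.
Repeated squaring mod 59: 20^1 ≡ 20, 20^2 ≡ 20² = 400 ≡ 46, 20^4 ≡ 46² = 2116 ≡ 51, 20^8 ≡ 51² = 2601 ≡ 5, 20^16 ≡ 5² = 25, 20^32 ≡ 25² = 625 ≡ 35. Since 43 = 32 + 8 + 2 + 1, 20^43 ≡ 35·5·46·20: 35·5 = 175 ≡ 57, then 57·46 = 2622 ≡ 26, then 26·20 = 520 ≡ 48. So 20^43 ≡ 48 (mod 59).
Hence f⁻¹(20) = 48.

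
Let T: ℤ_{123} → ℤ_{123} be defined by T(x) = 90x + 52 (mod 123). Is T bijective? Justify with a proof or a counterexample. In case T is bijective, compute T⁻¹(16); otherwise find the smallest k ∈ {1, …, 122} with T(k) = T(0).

By definition, T is injective if T(x_1) = T(x_2) implies x_1 = x_2.
We have gcd(90, 123) = 3 > 1. Taking x_1 = 0 and x_2 = 41: T(0) = 52 and T(41) = 90·41 + 52 = 3742 ≡ 52 (mod 123).
So T(0) = T(41) while 0 ≠ 41, therefore T is not injective, hence not bijective.
Since T is not bijective, we find the least positive k with T(k) = T(0): this means 90k ≡ 0 (mod 123), i.e. 123 ∣ 90k. Since gcd(90, 123) = 3, dividing through by 3 this holds exactly when 41 ∣ 30k, and as gcd(30, 41) = 1, exactly when 41 ∣ k.
The smallest positive such k is 41.

41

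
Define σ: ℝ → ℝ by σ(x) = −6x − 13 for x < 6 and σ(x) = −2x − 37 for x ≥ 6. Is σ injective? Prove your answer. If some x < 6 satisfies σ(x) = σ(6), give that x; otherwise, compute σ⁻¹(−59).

Both pieces are strictly decreasing (slopes −6 and −2), so each is injective on its own interval.
The left piece maps (−∞, 6) onto (−49, ∞); the right piece maps [6, ∞) onto (−∞, −49].
These images are disjoint, so no value is attained by both pieces. So σ is injective.
Because the two images are disjoint, no x < 6 has σ(x) = σ(6), so we compute σ⁻¹(−59): −59 lies in (−∞, −49], so solve −2x − 37 = −59: x = (−59 + 37)/(−2) = 11.

11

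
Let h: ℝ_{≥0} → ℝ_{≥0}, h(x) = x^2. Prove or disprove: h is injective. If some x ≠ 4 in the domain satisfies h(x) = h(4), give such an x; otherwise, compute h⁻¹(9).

On ℝ_{≥0}, x ↦ x^2 is strictly increasing, so h(x_1) = h(x_2) forces x_1 = x_2. Therefore h is injective.
Since x ↦ x^2 is strictly increasing on ℝ_{≥0}, it is injective there, so no x ≠ 4 in the domain has h(x) = h(4). We therefore compute h⁻¹(9) = 9^{1/2} = 3 (indeed 3^2 = 9).

3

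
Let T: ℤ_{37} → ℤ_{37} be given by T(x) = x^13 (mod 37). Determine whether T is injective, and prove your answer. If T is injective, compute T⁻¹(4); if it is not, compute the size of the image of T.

30

Since 37 is prime, the nonzero elements of ℤ_{37} form a cyclic group of order 36.
As gcd(13, 36) = 1, raising to the 13th power is a bijection on this group: if u^13 ≡ v^13 then (uv^{−1})^13 = 1, and the only element of order dividing gcd(13, 36) = 1 is 1, so u = v.
With T(0) = 0 this makes T injective on all of ℤ_{37}, hence bijective (finite equal-size domain and codomain). In particular T is injective.
Since T is injective, we find the preimage of 4. The inverse of x ↦ x^13 on (ℤ_{37})^× is x ↦ x^25, because 13·25 = 325 = 9·36 + 1 ≡ 1 (mod 36) and x^{36} = 1 for x ≠ 0 (Fermat). So T⁻¹(4) = 4^25 mod 37.
Repeated squaring mod 37: 4^1 ≡ 4, 4^2 ≡ 4² = 16, 4^4 ≡ 16² = 256 ≡ 34, 4^8 ≡ 34² = 1156 ≡ 9, 4^16 ≡ 9² = 81 ≡ 7. Since 25 = 16 + 8 + 1, 4^25 ≡ 7·9·4: 7·9 = 63 ≡ 26, then 26·4 = 104 ≡ 30. So 4^25 ≡ 30 (mod 37).
Hence T⁻¹(4) = 30.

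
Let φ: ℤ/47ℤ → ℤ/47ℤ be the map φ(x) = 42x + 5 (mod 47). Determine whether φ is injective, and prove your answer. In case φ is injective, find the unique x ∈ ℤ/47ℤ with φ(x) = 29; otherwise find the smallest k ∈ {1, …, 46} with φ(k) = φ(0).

14

If φ(x_1) = φ(x_2), then 42x_1 ≡ 42x_2 (mod 47). Because gcd(42, 47) = 1, we may cancel 42 to get x_1 ≡ x_2 (mod 47).
Hence φ is injective.
We now compute 42⁻¹ mod 47 explicitly. Euclid's algorithm: 47 = 1·42 + 5, 42 = 8·5 + 2, 5 = 2·2 + 1; back-substituting gives 1 = 28·42 − 25·47, so 42⁻¹ ≡ 28 (mod 47).
Since φ is injective, we find φ⁻¹(29): we need 42x ≡ 29 − 5 ≡ 24 (mod 47). Using 42⁻¹ = 28: x ≡ 28·24 = 672 = 14·47 + 14, so x = 14.
Check: φ(14) = 42·14 + 5 = 593 = 12·47 + 29 ≡ 29 (mod 47).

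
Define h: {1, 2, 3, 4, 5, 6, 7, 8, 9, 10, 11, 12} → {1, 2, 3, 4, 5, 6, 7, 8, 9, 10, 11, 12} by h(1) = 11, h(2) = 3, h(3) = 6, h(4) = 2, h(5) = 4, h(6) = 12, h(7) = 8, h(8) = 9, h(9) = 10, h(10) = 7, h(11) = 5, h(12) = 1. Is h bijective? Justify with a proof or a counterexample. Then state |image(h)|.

The values 11, 3, 6, 2, 4, 12, 8, 9, 10, 7, 5, 1 are a permutation of {1, 2, 3, 4, 5, 6, 7, 8, 9, 10, 11, 12}: each element appears exactly once.
So h is injective and surjective, hence bijective.
The image of h is {1, 2, 3, 4, 5, 6, 7, 8, 9, 10, 11, 12}, which has 12 elements.

12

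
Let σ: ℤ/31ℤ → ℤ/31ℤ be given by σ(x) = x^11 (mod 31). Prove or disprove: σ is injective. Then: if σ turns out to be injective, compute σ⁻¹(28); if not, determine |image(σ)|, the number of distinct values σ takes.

Since 31 is prime, the nonzero elements of ℤ/31ℤ form a cyclic group of order 30.
As gcd(11, 30) = 1, raising to the 11th power is a bijection on this group: if a^11 ≡ b^11 then (ab^{−1})^11 = 1, and the only element of order dividing gcd(11, 30) = 1 is 1, so a = b.
With σ(0) = 0 this makes σ injective on all of ℤ/31ℤ, hence bijective (finite equal-size domain and codomain). In particular σ is injective.
Since σ is injective, we find the preimage of 28. The inverse of x ↦ x^11 on (ℤ/31ℤ)^× is x ↦ x^11, because 11·11 = 121 = 4·30 + 1 ≡ 1 (mod 30) and x^{30} = 1 for x ≠ 0 (Fermat). So σ⁻¹(28) = 28^11 mod 31.
Repeated squaring mod 31: 28^1 ≡ 28, 28^2 ≡ 28² = 784 ≡ 9, 28^4 ≡ 9² = 81 ≡ 19, 28^8 ≡ 19² = 361 ≡ 20. Since 11 = 8 + 2 + 1, 28^11 ≡ 20·9·28: 20·9 = 180 ≡ 25, then 25·28 = 700 ≡ 18. So 28^11 ≡ 18 (mod 31).
Hence σ⁻¹(28) = 18.

18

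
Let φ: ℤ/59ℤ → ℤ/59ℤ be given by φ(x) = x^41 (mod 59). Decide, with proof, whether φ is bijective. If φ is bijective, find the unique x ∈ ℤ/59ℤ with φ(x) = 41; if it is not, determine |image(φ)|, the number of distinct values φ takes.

5

Since 59 is prime, the nonzero elements of ℤ/59ℤ form a cyclic group of order 58.
As gcd(41, 58) = 1, raising to the 41st power is a bijection on this group: if s^41 ≡ t^41 then (st^{−1})^41 = 1, and the only element of order dividing gcd(41, 58) = 1 is 1, so s = t.
With φ(0) = 0 this makes φ injective on all of ℤ/59ℤ, hence bijective (finite equal-size domain and codomain). In particular φ is bijective.
Since φ is bijective, we find the preimage of 41. The inverse of x ↦ x^41 on (ℤ/59ℤ)^× is x ↦ x^17, because 41·17 = 697 = 12·58 + 1 ≡ 1 (mod 58) and x^{58} = 1 for x ≠ 0 (Fermat). So φ⁻¹(41) = 41^17 mod 59.
Repeated squaring mod 59: 41^1 ≡ 41, 41^2 ≡ 41² = 1681 ≡ 29, 41^4 ≡ 29² = 841 ≡ 15, 41^8 ≡ 15² = 225 ≡ 48, 41^16 ≡ 48² = 2304 ≡ 3. Since 17 = 16 + 1, 41^17 ≡ 3·41: 3·41 = 123 ≡ 5. So 41^17 ≡ 5 (mod 59).
Hence φ⁻¹(41) = 5.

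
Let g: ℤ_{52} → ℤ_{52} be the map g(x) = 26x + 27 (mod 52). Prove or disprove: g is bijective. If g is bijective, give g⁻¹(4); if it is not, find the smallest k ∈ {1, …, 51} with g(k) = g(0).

Recall that injectivity means: for all a, b in the domain, g(a) = g(b) implies a = b.
We have gcd(26, 52) = 26 > 1. Taking a = 0 and b = 2: g(0) = 27 and g(2) = 26·2 + 27 = 79 ≡ 27 (mod 52).
So g(0) = g(2) while 0 ≠ 2, thus g is not injective, hence not bijective.
Since g is not bijective, we find the least positive k with g(k) = g(0): this means 26k ≡ 0 (mod 52), i.e. 52 ∣ 26k. Since gcd(26, 52) = 26, dividing through by 26 this holds exactly when 2 ∣ k.
The smallest positive such k is 2.

2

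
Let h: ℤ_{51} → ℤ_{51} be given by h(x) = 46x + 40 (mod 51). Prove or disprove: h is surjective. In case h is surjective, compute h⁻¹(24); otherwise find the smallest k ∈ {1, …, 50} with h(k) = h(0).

Since gcd(46, 51) = 1, 46 is invertible modulo 51. Euclid's algorithm: 51 = 1·46 + 5, 46 = 9·5 + 1; back-substituting gives 1 = 10·46 − 9·51, so 46⁻¹ ≡ 10 (mod 51).
For any y ∈ ℤ_{51}, x = 10(y − 40) mod 51 satisfies h(x) = 46·10(y − 40) + 40 ≡ y (since 46·10 ≡ 1 mod 51). So every y has a preimage.
So h is surjective.
Since h is surjective, we find h⁻¹(24): we need 46x ≡ 24 − 40 ≡ 35 (mod 51). Using 46⁻¹ = 10: x ≡ 10·35 = 350 = 6·51 + 44, so x = 44.
Check: h(44) = 46·44 + 40 = 2064 = 40·51 + 24 ≡ 24 (mod 51).

44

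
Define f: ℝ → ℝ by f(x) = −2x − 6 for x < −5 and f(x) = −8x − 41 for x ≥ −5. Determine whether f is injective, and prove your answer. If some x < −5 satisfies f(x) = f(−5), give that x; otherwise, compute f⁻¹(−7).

-17/4

Both pieces are strictly decreasing (slopes −2 and −8), so each is injective on its own interval.
The left piece maps (−∞, −5) onto (4, ∞); the right piece maps [−5, ∞) onto (−∞, −1].
These images are disjoint, so no value is attained by both pieces. Hence f is injective.
Because the two images are disjoint, no x < −5 has f(x) = f(−5), so we compute f⁻¹(−7): −7 lies in (−∞, −1], so solve −8x − 41 = −7: x = (−7 + 41)/(−8) = −17/4.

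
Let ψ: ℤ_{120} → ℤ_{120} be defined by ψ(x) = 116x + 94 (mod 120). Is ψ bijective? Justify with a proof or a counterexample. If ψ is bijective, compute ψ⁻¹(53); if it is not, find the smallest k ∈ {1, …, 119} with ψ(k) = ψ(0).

We have gcd(116, 120) = 4 > 1. Taking s = 0 and t = 30: ψ(0) = 94 and ψ(30) = 116·30 + 94 = 3574 ≡ 94 (mod 120).
So ψ(0) = ψ(30) while 0 ≠ 30, so ψ is not injective, hence not bijective.
Since ψ is not bijective, we find the least positive k with ψ(k) = ψ(0): this means 116k ≡ 0 (mod 120), i.e. 120 ∣ 116k. Since gcd(116, 120) = 4, dividing through by 4 this holds exactly when 30 ∣ 29k, and as gcd(29, 30) = 1, exactly when 30 ∣ k.
The smallest positive such k is 30.

30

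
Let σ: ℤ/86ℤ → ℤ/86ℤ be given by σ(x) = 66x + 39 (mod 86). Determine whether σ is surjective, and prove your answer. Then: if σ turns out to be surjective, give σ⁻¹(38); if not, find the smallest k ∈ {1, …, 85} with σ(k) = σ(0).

Since gcd(66, 86) = 2, we have 66x ≡ 0 (mod 2) for all x, so σ(x) ≡ 1 (mod 2).
But 0 ≢ 1 (mod 2), so 0 ∈ ℤ/86ℤ has no preimage. Therefore σ is not surjective.
Since σ is not surjective, we find the least positive k with σ(k) = σ(0): this means 66k ≡ 0 (mod 86), i.e. 86 ∣ 66k. Since gcd(66, 86) = 2, dividing through by 2 this holds exactly when 43 ∣ 33k, and as gcd(33, 43) = 1, exactly when 43 ∣ k.
The smallest positive such k is 43.

43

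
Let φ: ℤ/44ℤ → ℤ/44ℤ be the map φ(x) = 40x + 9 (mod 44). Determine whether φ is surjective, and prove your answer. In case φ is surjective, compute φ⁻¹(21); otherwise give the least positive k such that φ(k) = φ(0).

By definition, φ is surjective if every y in the codomain equals φ(x) for some x in the domain.
Since gcd(40, 44) = 4, we have 40x ≡ 0 (mod 4) for all x, so φ(x) ≡ 1 (mod 4).
But 0 ≢ 1 (mod 4), so 0 ∈ ℤ/44ℤ has no preimage. Therefore φ is not surjective.
Since φ is not surjective, we find the least positive k with φ(k) = φ(0): this means 40k ≡ 0 (mod 44), i.e. 44 ∣ 40k. Since gcd(40, 44) = 4, dividing through by 4 this holds exactly when 11 ∣ 10k, and as gcd(10, 11) = 1, exactly when 11 ∣ k.
The smallest positive such k is 11.

11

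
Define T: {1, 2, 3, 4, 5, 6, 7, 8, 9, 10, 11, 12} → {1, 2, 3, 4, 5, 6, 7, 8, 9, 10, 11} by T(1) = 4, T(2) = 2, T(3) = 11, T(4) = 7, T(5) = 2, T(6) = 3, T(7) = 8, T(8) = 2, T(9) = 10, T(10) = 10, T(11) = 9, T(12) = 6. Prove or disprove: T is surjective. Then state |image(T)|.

No element maps to 1, so T is not surjective.
The image of T is {2, 3, 4, 6, 7, 8, 9, 10, 11}, which has 9 elements.

9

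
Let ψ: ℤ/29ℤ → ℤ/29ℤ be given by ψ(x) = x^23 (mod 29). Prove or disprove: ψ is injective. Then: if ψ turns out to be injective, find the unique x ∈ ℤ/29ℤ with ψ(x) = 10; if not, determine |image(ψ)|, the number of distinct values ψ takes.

2

Since 29 is prime, the nonzero elements of ℤ/29ℤ form a cyclic group of order 28.
As gcd(23, 28) = 1, raising to the 23rd power is a bijection on this group: if a^23 ≡ b^23 then (ab^{−1})^23 = 1, and the only element of order dividing gcd(23, 28) = 1 is 1, so a = b.
With ψ(0) = 0 this makes ψ injective on all of ℤ/29ℤ, hence bijective (finite equal-size domain and codomain). In particular ψ is injective.
Since ψ is injective, we find the preimage of 10. The inverse of x ↦ x^23 on (ℤ/29ℤ)^× is x ↦ x^11, because 23·11 = 253 = 9·28 + 1 ≡ 1 (mod 28) and x^{28} = 1 for x ≠ 0 (Fermat). So ψ⁻¹(10) = 10^11 mod 29.
Repeated squaring mod 29: 10^1 ≡ 10, 10^2 ≡ 10² = 100 ≡ 13, 10^4 ≡ 13² = 169 ≡ 24, 10^8 ≡ 24² = 576 ≡ 25. Since 11 = 8 + 2 + 1, 10^11 ≡ 25·13·10: 25·13 = 325 ≡ 6, then 6·10 = 60 ≡ 2. So 10^11 ≡ 2 (mod 29).
Hence ψ⁻¹(10) = 2.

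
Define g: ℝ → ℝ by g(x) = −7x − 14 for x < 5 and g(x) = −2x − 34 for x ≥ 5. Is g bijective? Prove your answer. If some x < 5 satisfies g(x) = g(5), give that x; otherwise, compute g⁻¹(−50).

30/7

Both pieces are strictly decreasing (slopes −7 and −2), so each is injective on its own interval.
The left piece maps (−∞, 5) onto (−49, ∞); the right piece maps [5, ∞) onto (−∞, −44].
These images overlap. In particular g(5) = −44 (right piece), and solving −7x − 14 = −44 on the left piece gives x = 30/7 < 5.
So g(30/7) = g(5) with 30/7 ≠ 5, and g is not injective, hence not bijective. This x = 30/7 is the requested value below 5.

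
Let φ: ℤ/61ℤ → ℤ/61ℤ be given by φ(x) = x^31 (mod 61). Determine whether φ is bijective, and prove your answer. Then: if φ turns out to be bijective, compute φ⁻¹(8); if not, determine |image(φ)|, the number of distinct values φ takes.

Since 61 is prime, the nonzero elements of ℤ/61ℤ form a cyclic group of order 60.
As gcd(31, 60) = 1, raising to the 31st power is a bijection on this group: if s^31 ≡ t^31 then (st^{−1})^31 = 1, and the only element of order dividing gcd(31, 60) = 1 is 1, so s = t.
With φ(0) = 0 this makes φ injective on all of ℤ/61ℤ, hence bijective (finite equal-size domain and codomain). In particular φ is bijective.
Since φ is bijective, we find the preimage of 8. The inverse of x ↦ x^31 on (ℤ/61ℤ)^× is x ↦ x^31, because 31·31 = 961 = 16·60 + 1 ≡ 1 (mod 60) and x^{60} = 1 for x ≠ 0 (Fermat). So φ⁻¹(8) = 8^31 mod 61.
Repeated squaring mod 61: 8^1 ≡ 8, 8^2 ≡ 8² = 64 ≡ 3, 8^4 ≡ 3² = 9, 8^8 ≡ 9² = 81 ≡ 20, 8^16 ≡ 20² = 400 ≡ 34. Since 31 = 16 + 8 + 4 + 2 + 1, 8^31 ≡ 34·20·9·3·8: 34·20 = 680 ≡ 9, then 9·9 = 81 ≡ 20, then 20·3 = 60, then 60·8 = 480 ≡ 53. So 8^31 ≡ 53 (mod 61).
Hence φ⁻¹(8) = 53.

53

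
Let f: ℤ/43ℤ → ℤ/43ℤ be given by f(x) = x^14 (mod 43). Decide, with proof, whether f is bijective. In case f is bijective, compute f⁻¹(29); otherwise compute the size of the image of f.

f(1) = 1^14 = 1.
f(2): Repeated squaring mod 43: 2^1 ≡ 2, 2^2 ≡ 2² = 4, 2^4 ≡ 4² = 16, 2^8 ≡ 16² = 256 ≡ 41. Since 14 = 8 + 4 + 2, 2^14 ≡ 41·16·4: 41·16 = 656 ≡ 11, then 11·4 = 44 ≡ 1. So 2^14 ≡ 1 (mod 43).
So f(1) = f(2) = 1 while 1 ≠ 2, therefore f is not injective, hence not bijective.
Since f is not bijective, we determine |image(f)|. Computing x^14 mod 43 for each x (by repeated squaring, reducing mod 43 at every step), the values f(0), f(1), …, f(42) are: 0, 1, 1, 36, 1, 36, 36, 6, 1, 6, 36, 1, 36, 6, 6, 6, 1, 6, 6, 36, 36, 1, 1, 36, 36, 6, 6, 1, 6, 6, 6, 36, 1, 36, 6, 1, 6, 36, 36, 1, 36, 1, 1.
The distinct values are {0, 1, 6, 36}; there are 4 of them.

4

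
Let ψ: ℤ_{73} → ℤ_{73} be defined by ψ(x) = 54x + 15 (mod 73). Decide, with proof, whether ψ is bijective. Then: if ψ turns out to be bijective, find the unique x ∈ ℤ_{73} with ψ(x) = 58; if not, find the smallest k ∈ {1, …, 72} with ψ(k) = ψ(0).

If ψ(s) = ψ(t), then 54s ≡ 54t (mod 73). Because gcd(54, 73) = 1, we may cancel 54 to get s ≡ t (mod 73).
We now compute 54⁻¹ mod 73 explicitly. Euclid's algorithm: 73 = 1·54 + 19, 54 = 2·19 + 16, 19 = 1·16 + 3, 16 = 5·3 + 1; back-substituting gives 1 = 23·54 − 17·73, so 54⁻¹ ≡ 23 (mod 73).
For any y ∈ ℤ_{73}, x = 23(y − 15) mod 73 satisfies ψ(x) = 54·23(y − 15) + 15 ≡ y (since 54·23 ≡ 1 mod 73). So every y has a preimage.
So ψ is bijective.
Since ψ is bijective, we compute ψ⁻¹(58): solve 54x + 15 ≡ 58 (mod 73), i.e. 54x ≡ 43 (mod 73).
Multiplying by 54⁻¹ = 23 gives x ≡ 23·43 = 989 = 13·73 + 40 ≡ 40 (mod 73).
Check: ψ(40) = 54·40 + 15 = 2175 = 29·73 + 58 ≡ 58 (mod 73).

40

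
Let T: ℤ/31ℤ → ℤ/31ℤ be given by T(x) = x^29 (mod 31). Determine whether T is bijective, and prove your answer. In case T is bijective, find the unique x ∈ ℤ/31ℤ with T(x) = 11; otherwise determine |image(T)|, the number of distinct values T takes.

17

Since 31 is prime, the nonzero elements of ℤ/31ℤ form a cyclic group of order 30.
As gcd(29, 30) = 1, raising to the 29th power is a bijection on this group: if a^29 ≡ b^29 then (ab^{−1})^29 = 1, and the only element of order dividing gcd(29, 30) = 1 is 1, so a = b.
With T(0) = 0 this makes T injective on all of ℤ/31ℤ, hence bijective (finite equal-size domain and codomain). In particular T is bijective.
Since T is bijective, we find the preimage of 11. The inverse of x ↦ x^29 on (ℤ/31ℤ)^× is x ↦ x^29, because 29·29 = 841 = 28·30 + 1 ≡ 1 (mod 30) and x^{30} = 1 for x ≠ 0 (Fermat). So T⁻¹(11) = 11^29 mod 31.
Repeated squaring mod 31: 11^1 ≡ 11, 11^2 ≡ 11² = 121 ≡ 28, 11^4 ≡ 28² = 784 ≡ 9, 11^8 ≡ 9² = 81 ≡ 19, 11^16 ≡ 19² = 361 ≡ 20. Since 29 = 16 + 8 + 4 + 1, 11^29 ≡ 20·19·9·11: 20·19 = 380 ≡ 8, then 8·9 = 72 ≡ 10, then 10·11 = 110 ≡ 17. So 11^29 ≡ 17 (mod 31).
Hence T⁻¹(11) = 17.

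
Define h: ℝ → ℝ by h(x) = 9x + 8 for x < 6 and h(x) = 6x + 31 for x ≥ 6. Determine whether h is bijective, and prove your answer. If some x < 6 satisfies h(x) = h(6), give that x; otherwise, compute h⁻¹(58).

Both pieces are strictly increasing (slopes 9 and 6), so each is injective on its own interval.
The left piece maps (−∞, 6) onto (−∞, 62); the right piece maps [6, ∞) onto [67, ∞).
The images leave a gap (62 has no preimage), so h is not surjective, hence not bijective.
Because the two images are disjoint, no x < 6 has h(x) = h(6), so we compute h⁻¹(58): 58 lies in (−∞, 62), so solve 9x + 8 = 58: x = (58 − 8)/9 = 50/9.

50/9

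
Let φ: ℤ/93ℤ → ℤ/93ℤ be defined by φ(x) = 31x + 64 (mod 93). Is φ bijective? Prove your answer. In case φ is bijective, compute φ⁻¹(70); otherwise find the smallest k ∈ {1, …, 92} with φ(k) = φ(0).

Recall: injectivity means: for all x_1, x_2 in the domain, φ(x_1) = φ(x_2) implies x_1 = x_2.
We have gcd(31, 93) = 31 > 1. Taking x_1 = 0 and x_2 = 3: φ(0) = 64 and φ(3) = 31·3 + 64 = 157 ≡ 64 (mod 93).
So φ(0) = φ(3) while 0 ≠ 3, therefore φ is not injective, hence not bijective.
Since φ is not bijective, we find the least positive k with φ(k) = φ(0): this means 31k ≡ 0 (mod 93), i.e. 93 ∣ 31k. Since gcd(31, 93) = 31, dividing through by 31 this holds exactly when 3 ∣ k.
The smallest positive such k is 3.

3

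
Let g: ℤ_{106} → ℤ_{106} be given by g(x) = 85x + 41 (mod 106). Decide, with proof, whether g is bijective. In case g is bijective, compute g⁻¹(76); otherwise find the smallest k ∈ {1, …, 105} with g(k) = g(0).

69

By definition, g is injective if g(u) = g(v) implies u = v.
If g(u) = g(v), then 85u ≡ 85v (mod 106). Because gcd(85, 106) = 1, we may cancel 85 to get u ≡ v (mod 106).
We now compute 85⁻¹ mod 106 explicitly. Euclid's algorithm: 106 = 1·85 + 21, 85 = 4·21 + 1; back-substituting gives 1 = 5·85 − 4·106, so 85⁻¹ ≡ 5 (mod 106).
For any y ∈ ℤ_{106}, x = 5(y − 41) mod 106 satisfies g(x) = 85·5(y − 41) + 41 ≡ y (since 85·5 ≡ 1 mod 106). So every y has a preimage.
Hence g is bijective.
Since g is bijective, we find g⁻¹(76): we need 85x ≡ 76 − 41 ≡ 35 (mod 106). Using 85⁻¹ = 5: x ≡ 5·35 = 175 = 1·106 + 69, so x = 69.
Check: g(69) = 85·69 + 41 = 5906 = 55·106 + 76 ≡ 76 (mod 106).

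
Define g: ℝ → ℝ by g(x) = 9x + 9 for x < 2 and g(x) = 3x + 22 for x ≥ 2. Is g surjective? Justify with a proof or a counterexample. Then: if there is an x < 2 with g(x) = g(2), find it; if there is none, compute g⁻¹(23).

14/9

Both pieces are strictly increasing (slopes 9 and 3), so each is injective on its own interval.
The left piece maps (−∞, 2) onto (−∞, 27); the right piece maps [2, ∞) onto [28, ∞).
The union (−∞, 27) ∪ [28, ∞) omits the interval between 27 and 28; in particular 27 has no preimage. So g is not surjective.
Because the two images are disjoint, no x < 2 has g(x) = g(2), so we compute g⁻¹(23): 23 lies in (−∞, 27), so solve 9x + 9 = 23: x = (23 − 9)/9 = 14/9.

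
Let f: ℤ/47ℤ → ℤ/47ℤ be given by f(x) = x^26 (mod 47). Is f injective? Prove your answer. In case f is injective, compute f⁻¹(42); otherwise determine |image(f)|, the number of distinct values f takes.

f(23): Repeated squaring mod 47: 23^1 ≡ 23, 23^2 ≡ 23² = 529 ≡ 12, 23^4 ≡ 12² = 144 ≡ 3, 23^8 ≡ 3² = 9, 23^16 ≡ 9² = 81 ≡ 34. Since 26 = 16 + 8 + 2, 23^26 ≡ 34·9·12: 34·9 = 306 ≡ 24, then 24·12 = 288 ≡ 6. So 23^26 ≡ 6 (mod 47).
f(24): Repeated squaring mod 47: 24^1 ≡ 24, 24^2 ≡ 24² = 576 ≡ 12, 24^4 ≡ 12² = 144 ≡ 3, 24^8 ≡ 3² = 9, 24^16 ≡ 9² = 81 ≡ 34. Since 26 = 16 + 8 + 2, 24^26 ≡ 34·9·12: 34·9 = 306 ≡ 24, then 24·12 = 288 ≡ 6. So 24^26 ≡ 6 (mod 47).
So f(23) = f(24) = 6 while 23 ≠ 24, thus f is not injective.
Since f is not injective, we determine |image(f)|. Computing x^26 mod 47 for each x (by repeated squaring, reducing mod 47 at every step), the values f(0), f(1), …, f(46) are: 0, 1, 8, 27, 17, 16, 28, 14, 42, 24, 34, 32, 36, 12, 18, 9, 7, 25, 4, 3, 37, 2, 21, 6, 6, 21, 2, 37, 3, 4, 25, 7, 9, 18, 12, 36, 32, 34, 24, 42, 14, 28, 16, 17, 27, 8, 1.
The distinct values are {0, 1, 2, 3, 4, 6, 7, 8, 9, 12, 14, 16, 17, 18, 21, 24, 25, 27, 28, 32, 34, 36, 37, 42}; there are 24 of them.

24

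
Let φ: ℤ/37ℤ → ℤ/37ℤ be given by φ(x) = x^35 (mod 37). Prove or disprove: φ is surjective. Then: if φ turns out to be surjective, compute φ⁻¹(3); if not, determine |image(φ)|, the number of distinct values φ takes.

Since 37 is prime, the nonzero elements of ℤ/37ℤ form a cyclic group of order 36.
As gcd(35, 36) = 1, raising to the 35th power is a bijection on this group: if x_1^35 ≡ x_2^35 then (x_1x_2^{−1})^35 = 1, and the only element of order dividing gcd(35, 36) = 1 is 1, so x_1 = x_2.
With φ(0) = 0 this makes φ injective on all of ℤ/37ℤ, hence bijective (finite equal-size domain and codomain). In particular φ is surjective.
Since φ is surjective, we find the preimage of 3. The inverse of x ↦ x^35 on (ℤ/37ℤ)^× is x ↦ x^35, because 35·35 = 1225 = 34·36 + 1 ≡ 1 (mod 36) and x^{36} = 1 for x ≠ 0 (Fermat). So φ⁻¹(3) = 3^35 mod 37.
Repeated squaring mod 37: 3^1 ≡ 3, 3^2 ≡ 3² = 9, 3^4 ≡ 9² = 81 ≡ 7, 3^8 ≡ 7² = 49 ≡ 12, 3^16 ≡ 12² = 144 ≡ 33, 3^32 ≡ 33² = 1089 ≡ 16. Since 35 = 32 + 2 + 1, 3^35 ≡ 16·9·3: 16·9 = 144 ≡ 33, then 33·3 = 99 ≡ 25. So 3^35 ≡ 25 (mod 37).
Hence φ⁻¹(3) = 25.

25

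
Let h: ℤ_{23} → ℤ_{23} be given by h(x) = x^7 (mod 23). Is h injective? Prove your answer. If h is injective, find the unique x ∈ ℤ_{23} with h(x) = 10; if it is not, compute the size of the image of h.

Since 23 is prime, the nonzero elements of ℤ_{23} form a cyclic group of order 22.
As gcd(7, 22) = 1, raising to the 7th power is a bijection on this group: if s^7 ≡ t^7 then (st^{−1})^7 = 1, and the only element of order dividing gcd(7, 22) = 1 is 1, so s = t.
With h(0) = 0 this makes h injective on all of ℤ_{23}, hence bijective (finite equal-size domain and codomain). In particular h is injective.
Since h is injective, we find the preimage of 10. The inverse of x ↦ x^7 on (ℤ_{23})^× is x ↦ x^19, because 7·19 = 133 = 6·22 + 1 ≡ 1 (mod 22) and x^{22} = 1 for x ≠ 0 (Fermat). So h⁻¹(10) = 10^19 mod 23.
Repeated squaring mod 23: 10^1 ≡ 10, 10^2 ≡ 10² = 100 ≡ 8, 10^4 ≡ 8² = 64 ≡ 18, 10^8 ≡ 18² = 324 ≡ 2, 10^16 ≡ 2² = 4. Since 19 = 16 + 2 + 1, 10^19 ≡ 4·8·10: 4·8 = 32 ≡ 9, then 9·10 = 90 ≡ 21. So 10^19 ≡ 21 (mod 23).
Hence h⁻¹(10) = 21.

21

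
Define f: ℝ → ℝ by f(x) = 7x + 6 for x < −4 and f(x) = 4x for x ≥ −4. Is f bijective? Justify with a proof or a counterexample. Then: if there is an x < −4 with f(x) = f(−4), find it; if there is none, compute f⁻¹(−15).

Both pieces are strictly increasing (slopes 7 and 4), so each is injective on its own interval.
The left piece maps (−∞, −4) onto (−∞, −22); the right piece maps [−4, ∞) onto [−16, ∞).
The images leave a gap (−22 has no preimage), so f is not surjective, hence not bijective.
Because the two images are disjoint, no x < −4 has f(x) = f(−4), so we compute f⁻¹(−15): −15 lies in [−16, ∞), so solve 4x = −15: x = (−15 − 0)/4 = −15/4.

-15/4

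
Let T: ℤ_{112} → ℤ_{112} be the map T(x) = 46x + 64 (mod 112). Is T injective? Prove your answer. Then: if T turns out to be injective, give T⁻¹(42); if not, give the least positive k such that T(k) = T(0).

56

Recall that injectivity means: for all u, v in the domain, T(u) = T(v) implies u = v.
We have gcd(46, 112) = 2 > 1. Taking u = 0 and v = 56: T(0) = 64 and T(56) = 46·56 + 64 = 2640 ≡ 64 (mod 112).
So T(0) = T(56) while 0 ≠ 56, therefore T is not injective.
Since T is not injective, we find the least positive k with T(k) = T(0): this means 46k ≡ 0 (mod 112), i.e. 112 ∣ 46k. Since gcd(46, 112) = 2, dividing through by 2 this holds exactly when 56 ∣ 23k, and as gcd(23, 56) = 1, exactly when 56 ∣ k.
The smallest positive such k is 56.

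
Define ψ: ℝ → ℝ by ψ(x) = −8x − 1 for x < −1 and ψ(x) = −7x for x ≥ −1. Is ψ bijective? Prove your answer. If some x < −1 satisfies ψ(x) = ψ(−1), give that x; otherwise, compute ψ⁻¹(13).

-7/4

Both pieces are strictly decreasing (slopes −8 and −7), so each is injective on its own interval.
The left piece maps (−∞, −1) onto (7, ∞); the right piece maps [−1, ∞) onto (−∞, 7].
Since 7 = 7, the images partition ℝ: ψ is injective and surjective, hence bijective.
Because the two images are disjoint, no x < −1 has ψ(x) = ψ(−1), so we compute ψ⁻¹(13): 13 lies in (7, ∞), so solve −8x − 1 = 13: x = (13 + 1)/(−8) = −7/4.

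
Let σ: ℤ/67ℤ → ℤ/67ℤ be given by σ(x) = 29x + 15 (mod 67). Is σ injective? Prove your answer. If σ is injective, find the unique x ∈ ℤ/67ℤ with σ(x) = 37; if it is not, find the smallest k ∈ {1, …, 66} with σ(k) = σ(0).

10

Recall: σ is injective if σ(u) = σ(v) implies u = v.
Suppose σ(u) = σ(v) in ℤ/67ℤ. Then 29u + 15 ≡ 29v + 15 (mod 67), thus 29(u − v) ≡ 0 (mod 67).
Since gcd(29, 67) = 1, 29 is invertible modulo 67, thus u − v ≡ 0 (mod 67), i.e. u = v.
Hence σ is injective.
We now compute 29⁻¹ mod 67 explicitly. Euclid's algorithm: 67 = 2·29 + 9, 29 = 3·9 + 2, 9 = 4·2 + 1; back-substituting gives 1 = 37·29 − 16·67, so 29⁻¹ ≡ 37 (mod 67).
Since σ is injective, we compute σ⁻¹(37): solve 29x + 15 ≡ 37 (mod 67), i.e. 29x ≡ 22 (mod 67).
Multiplying by 29⁻¹ = 37 gives x ≡ 37·22 = 814 = 12·67 + 10 ≡ 10 (mod 67).
Check: σ(10) = 29·10 + 15 = 305 = 4·67 + 37 ≡ 37 (mod 67).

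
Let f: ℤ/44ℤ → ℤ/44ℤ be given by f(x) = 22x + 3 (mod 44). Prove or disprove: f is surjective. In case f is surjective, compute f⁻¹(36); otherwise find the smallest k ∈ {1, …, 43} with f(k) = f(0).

Since gcd(22, 44) = 22, we have 22x ≡ 0 (mod 22) for all x, so f(x) ≡ 3 (mod 22).
But 0 ≢ 3 (mod 22), so 0 ∈ ℤ/44ℤ has no preimage. Therefore f is not surjective.
Since f is not surjective, we find the least positive k with f(k) = f(0): this means 22k ≡ 0 (mod 44), i.e. 44 ∣ 22k. Since gcd(22, 44) = 22, dividing through by 22 this holds exactly when 2 ∣ k.
The smallest positive such k is 2.

2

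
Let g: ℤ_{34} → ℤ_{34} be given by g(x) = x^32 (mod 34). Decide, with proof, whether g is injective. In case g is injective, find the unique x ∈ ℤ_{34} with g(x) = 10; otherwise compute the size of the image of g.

4

g(1) = 1^32 = 1.
g(3): Repeated squaring mod 34: 3^1 ≡ 3, 3^2 ≡ 3² = 9, 3^4 ≡ 9² = 81 ≡ 13, 3^8 ≡ 13² = 169 ≡ 33, 3^16 ≡ 33² = 1089 ≡ 1, 3^32 ≡ 1² = 1. So 3^32 ≡ 1 (mod 34).
So g(1) = g(3) = 1 while 1 ≠ 3, therefore g is not injective.
Since g is not injective, we determine |image(g)|. Computing x^32 mod 34 for each x (by repeated squaring, reducing mod 34 at every step), the values g(0), g(1), …, g(33) are: 0, 1, 18, 1, 18, 1, 18, 1, 18, 1, 18, 1, 18, 1, 18, 1, 18, 17, 18, 1, 18, 1, 18, 1, 18, 1, 18, 1, 18, 1, 18, 1, 18, 1.
The distinct values are {0, 1, 17, 18}; there are 4 of them.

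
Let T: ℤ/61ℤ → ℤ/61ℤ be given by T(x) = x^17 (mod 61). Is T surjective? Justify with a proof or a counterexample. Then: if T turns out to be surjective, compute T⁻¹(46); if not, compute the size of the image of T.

36

Since 61 is prime, the nonzero elements of ℤ/61ℤ form a cyclic group of order 60.
As gcd(17, 60) = 1, raising to the 17th power is a bijection on this group: if a^17 ≡ b^17 then (ab^{−1})^17 = 1, and the only element of order dividing gcd(17, 60) = 1 is 1, so a = b.
With T(0) = 0 this makes T injective on all of ℤ/61ℤ, hence bijective (finite equal-size domain and codomain). In particular T is surjective.
Since T is surjective, we find the preimage of 46. The inverse of x ↦ x^17 on (ℤ/61ℤ)^× is x ↦ x^53, because 17·53 = 901 = 15·60 + 1 ≡ 1 (mod 60) and x^{60} = 1 for x ≠ 0 (Fermat). So T⁻¹(46) = 46^53 mod 61.
Repeated squaring mod 61: 46^1 ≡ 46, 46^2 ≡ 46² = 2116 ≡ 42, 46^4 ≡ 42² = 1764 ≡ 56, 46^8 ≡ 56² = 3136 ≡ 25, 46^16 ≡ 25² = 625 ≡ 15, 46^32 ≡ 15² = 225 ≡ 42. Since 53 = 32 + 16 + 4 + 1, 46^53 ≡ 42·15·56·46: 42·15 = 630 ≡ 20, then 20·56 = 1120 ≡ 22, then 22·46 = 1012 ≡ 36. So 46^53 ≡ 36 (mod 61).
Hence T⁻¹(46) = 36.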